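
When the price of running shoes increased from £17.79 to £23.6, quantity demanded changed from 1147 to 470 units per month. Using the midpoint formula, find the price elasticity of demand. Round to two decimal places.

-2.98

%ΔQ = (470 − 1147)/[(1147 + 470)/2] = -677/808.5 ≈ -0.8374.
%Δp = (23.6 − 17.79)/[(17.79 + 23.6)/2] = 5.81/20.695 ≈ 0.2807.
Arc elasticity E = %ΔQ/%Δp ≈ -0.8374/0.2807 ≈ -2.98.
|E| > 1: demand is elastic over this range.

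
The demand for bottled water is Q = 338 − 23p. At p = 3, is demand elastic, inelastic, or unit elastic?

At p = 3, Q = 269.
dQ/dp = −23.
Point elasticity E = (dQ/dp)·(p/Q) = -23 × 3/269 ≈ -0.257.
|E| ≈ 0.257 < 1, so demand is inelastic.

inelastic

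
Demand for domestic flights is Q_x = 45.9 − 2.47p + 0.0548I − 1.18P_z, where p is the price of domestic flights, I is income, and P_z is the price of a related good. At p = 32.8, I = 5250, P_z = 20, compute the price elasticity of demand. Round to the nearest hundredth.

-0.35

Substituting, Q_x = 45.9 − 2.47(32.8) + 0.0548(5250) − 1.18(20) = 45.9 − 81.016 + 287.7 − 23.6 = 228.984.
∂Q_x/∂p = −2.47, so E_p = (−2.47)·(32.8/228.984) ≈ -0.35.
|E_p| < 1: demand is inelastic.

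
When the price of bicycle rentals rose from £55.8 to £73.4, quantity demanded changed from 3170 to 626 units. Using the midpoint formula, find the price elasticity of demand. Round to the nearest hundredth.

-4.92

%Δq = (626 − 3170)/[(3170 + 626)/2] = -2544/1898 ≈ -1.3404.
%Δp = (73.4 − 55.8)/[(55.8 + 73.4)/2] = 17.6/64.6 ≈ 0.2724.
Arc elasticity E = %Δq/%Δp ≈ -1.3404/0.2724 ≈ -4.92.
|E| > 1: demand is elastic over this range.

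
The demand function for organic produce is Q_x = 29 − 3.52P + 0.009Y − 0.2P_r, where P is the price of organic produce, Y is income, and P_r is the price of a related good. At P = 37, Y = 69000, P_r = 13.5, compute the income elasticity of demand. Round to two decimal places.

Q_x = 29 − 3.52(37) + 0.009(69000) − 0.2(13.5) = 29 − 130.24 + 621 − 2.7 = 517.06.
∂Q_x/∂Y = +0.009, so E_I = 0.009·(69000/517.06) ≈ 1.20.
E_I > 1: normal good (luxury).

1.20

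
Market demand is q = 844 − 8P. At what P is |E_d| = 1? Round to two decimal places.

For linear demand q = a − bP, E = −bP/(a − bP). |E| = 1 ⇒ bP = a − bP ⇒ P = a/(2b).
P = 844/(2·8) = 52.75.

52.75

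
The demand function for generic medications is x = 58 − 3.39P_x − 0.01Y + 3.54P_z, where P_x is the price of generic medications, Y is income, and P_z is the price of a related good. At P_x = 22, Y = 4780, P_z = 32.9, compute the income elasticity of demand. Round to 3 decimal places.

-0.918

Substituting, x = 58 − 3.39(22) − 0.01(4780) + 3.54(32.9) = 58 − 74.58 − 47.8 + 116.466 = 52.086.
∂x/∂Y = −0.01, so E_I = -0.01·(4780/52.086) ≈ -0.918.
E_I < 0: inferior good.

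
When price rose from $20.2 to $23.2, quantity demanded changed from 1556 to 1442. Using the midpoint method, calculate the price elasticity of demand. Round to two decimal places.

-0.55

%ΔQ = (1442 − 1556)/[(1556 + 1442)/2] = -114/1499 ≈ -0.0761.
%Δp = (23.2 − 20.2)/[(20.2 + 23.2)/2] = 3/21.7 ≈ 0.1382.
Arc elasticity E = %ΔQ/%Δp ≈ -0.0761/0.1382 ≈ -0.55.
|E| < 1: demand is inelastic over this range.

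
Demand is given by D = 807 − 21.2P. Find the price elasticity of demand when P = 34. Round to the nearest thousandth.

At P = 34, D = 86.2.
dD/dP = −21.2.
Point elasticity E = (dD/dP)·(P/D) = -21.2 × 34/86.2 ≈ -8.362.
|E| > 1, so demand is elastic at this price.

-8.362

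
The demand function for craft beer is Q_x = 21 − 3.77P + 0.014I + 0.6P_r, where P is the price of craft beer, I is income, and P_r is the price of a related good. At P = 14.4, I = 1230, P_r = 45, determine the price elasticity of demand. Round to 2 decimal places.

-4.97

Substituting, Q_x = 21 − 3.77(14.4) + 0.014(1230) + 0.6(45) = 21 − 54.288 + 17.22 + 27 = 10.932.
∂Q_x/∂P = −3.77, so E_p = (−3.77)·(14.4/10.932) ≈ -4.97.
|E_p| > 1: demand is elastic.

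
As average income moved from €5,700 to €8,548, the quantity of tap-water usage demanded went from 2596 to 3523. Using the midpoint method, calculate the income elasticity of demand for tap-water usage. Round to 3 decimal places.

%ΔQ = (3523 − 2596)/[(2596+3523)/2] = 927/3059.5 ≈ 0.3030.
%ΔM = (8,548 − 5,700)/[(5,700+8,548)/2] = 2848/7124 ≈ 0.3998.
E_I = %ΔQ/%ΔM ≈ 0.758.
E_I ∈ (0,1): normal good (necessity).

0.758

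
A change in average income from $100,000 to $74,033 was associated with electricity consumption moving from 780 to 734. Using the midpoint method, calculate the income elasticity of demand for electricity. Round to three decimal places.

0.204

%ΔQ = (734 − 780)/[(780+734)/2] = -46/757 ≈ -0.0608.
%ΔM = (74,033 − 100,000)/[(100,000+74,033)/2] = -25967/87016.5 ≈ -0.2984.
E_I = %ΔQ/%ΔM ≈ 0.204.
E_I ∈ (0,1): normal good (necessity).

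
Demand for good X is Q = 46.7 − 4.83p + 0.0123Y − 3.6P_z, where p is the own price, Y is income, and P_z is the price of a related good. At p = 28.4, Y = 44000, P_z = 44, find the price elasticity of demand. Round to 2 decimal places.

Substituting, Q = 46.7 − 4.83(28.4) + 0.0123(44000) − 3.6(44) = 46.7 − 137.172 + 541.2 − 158.4 = 292.328.
∂Q/∂p = −4.83, so E_p = (−4.83)·(28.4/292.328) ≈ -0.47.
|E_p| < 1: demand is inelastic.

-0.47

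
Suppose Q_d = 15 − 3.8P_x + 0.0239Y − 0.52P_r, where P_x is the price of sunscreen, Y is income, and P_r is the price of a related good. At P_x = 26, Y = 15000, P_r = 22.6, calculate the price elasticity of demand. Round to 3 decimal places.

-0.376

Evaluating quantity at (P_x, Y, P_r) gives Q_d = 15 − 3.8(26) + 0.0239(15000) − 0.52(22.6) = 15 − 98.8 + 358.5 − 11.752 = 262.948.
∂Q_d/∂P_x = −3.8, so E_p = (−3.8)·(26/262.948) ≈ -0.376.
|E_p| < 1: demand is inelastic.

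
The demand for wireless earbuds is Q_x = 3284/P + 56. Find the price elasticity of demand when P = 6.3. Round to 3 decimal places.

-0.903

At P = 6.3, Q_x = 577.2698.
dQ_x/dP = −3284/P² = −82.7412.
Point elasticity E = (dQ_x/dP)·(P/Q_x) = -82.7412 × 6.3/577.2698 ≈ -0.903.
|E| < 1, so demand is inelastic at this price.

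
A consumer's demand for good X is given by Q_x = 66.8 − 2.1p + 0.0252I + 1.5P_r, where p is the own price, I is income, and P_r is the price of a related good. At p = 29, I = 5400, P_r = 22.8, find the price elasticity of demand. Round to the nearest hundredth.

-0.35

Evaluating quantity at (p, I, P_r) gives Q_x = 66.8 − 2.1(29) + 0.0252(5400) + 1.5(22.8) = 66.8 − 60.9 + 136.08 + 34.2 = 176.18.
∂Q_x/∂p = −2.1, so E_p = (−2.1)·(29/176.18) ≈ -0.35.
|E_p| < 1: demand is inelastic.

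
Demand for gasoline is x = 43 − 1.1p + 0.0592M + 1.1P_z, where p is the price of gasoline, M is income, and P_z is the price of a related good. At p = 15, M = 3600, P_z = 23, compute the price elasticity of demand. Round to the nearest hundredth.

Substituting, x = 43 − 1.1(15) + 0.0592(3600) + 1.1(23) = 43 − 16.5 + 213.12 + 25.3 = 264.92.
∂x/∂p = −1.1, so E_p = (−1.1)·(15/264.92) ≈ -0.06.
|E_p| < 1: demand is inelastic.

-0.06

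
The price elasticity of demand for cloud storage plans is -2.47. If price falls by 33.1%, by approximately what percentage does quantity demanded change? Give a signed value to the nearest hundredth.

%ΔQ ≈ E × %ΔP = (-2.47) × (-33.1%) ≈ 81.76%.

81.76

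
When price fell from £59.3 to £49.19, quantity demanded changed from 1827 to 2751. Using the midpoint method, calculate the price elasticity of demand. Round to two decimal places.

%Δq = (2751 − 1827)/[(1827 + 2751)/2] = 924/2289 ≈ 0.4037.
%ΔP = (49.19 − 59.3)/[(59.3 + 49.19)/2] = -10.11/54.245 ≈ -0.1864.
Arc elasticity E = %Δq/%ΔP ≈ 0.4037/-0.1864 ≈ -2.17.
|E| > 1: demand is elastic over this range.

-2.17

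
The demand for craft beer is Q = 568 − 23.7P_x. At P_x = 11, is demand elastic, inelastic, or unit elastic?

inelastic

At P_x = 11, Q = 307.3.
dQ/dP_x = −23.7.
Point elasticity E = (dQ/dP_x)·(P_x/Q) = -23.7 × 11/307.3 ≈ -0.848.
|E| ≈ 0.848 < 1, so demand is inelastic.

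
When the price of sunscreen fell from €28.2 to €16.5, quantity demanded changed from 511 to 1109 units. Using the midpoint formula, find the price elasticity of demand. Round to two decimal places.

%Δq = (1109 − 511)/[(511 + 1109)/2] = 598/810 ≈ 0.7383.
%ΔP = (16.5 − 28.2)/[(28.2 + 16.5)/2] = -11.7/22.35 ≈ -0.5235.
Arc elasticity E = %Δq/%ΔP ≈ 0.7383/-0.5235 ≈ -1.41.
|E| > 1: demand is elastic over this range.

-1.41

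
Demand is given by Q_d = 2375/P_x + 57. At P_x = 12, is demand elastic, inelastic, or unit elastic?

At P_x = 12, Q_d = 254.9167.
dQ_d/dP_x = −2375/P_x² = −16.4931.
Point elasticity E = (dQ_d/dP_x)·(P_x/Q_d) = -16.4931 × 12/254.9167 ≈ -0.776.
|E| ≈ 0.776 < 1, so demand is inelastic.

inelastic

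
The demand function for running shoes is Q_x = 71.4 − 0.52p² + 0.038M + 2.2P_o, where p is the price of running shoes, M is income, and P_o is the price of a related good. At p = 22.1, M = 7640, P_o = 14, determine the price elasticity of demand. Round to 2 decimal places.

At the given point, Q_x = 71.4 − 0.52(22.1)² + 0.038(7640) + 2.2(14) = 71.4 − 253.9732 + 290.32 + 30.8 = 138.5468.
∂Q_x/∂p = −2·0.52·p = -22.984, so E_p = -22.984·(22.1/138.5468) ≈ -3.67.
|E_p| > 1: demand is elastic.

-3.67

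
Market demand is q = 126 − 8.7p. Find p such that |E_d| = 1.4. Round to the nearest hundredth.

8.45

Set −bp/(a − bp) = −1.4 ⇒ bp = 1.4(a − bp) ⇒ bp(1+1.4) = 1.4·a.
p = 1.4·126/(8.7·2.4) ≈ 8.45.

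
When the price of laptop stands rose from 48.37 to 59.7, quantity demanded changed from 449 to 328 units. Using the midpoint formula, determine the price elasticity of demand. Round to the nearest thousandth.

-1.485

%ΔQ = (328 − 449)/[(449 + 328)/2] = -121/388.5 ≈ -0.3115.
%Δp = (59.7 − 48.37)/[(48.37 + 59.7)/2] = 11.33/54.035 ≈ 0.2097.
Arc elasticity E = %ΔQ/%Δp ≈ -0.3115/0.2097 ≈ -1.485.
|E| > 1: demand is elastic over this range.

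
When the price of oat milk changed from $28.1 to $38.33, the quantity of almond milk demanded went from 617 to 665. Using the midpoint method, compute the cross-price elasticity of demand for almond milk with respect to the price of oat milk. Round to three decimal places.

%ΔQ_x = (665 − 617)/[(617+665)/2] = 48/641 ≈ 0.0749.
%ΔP_y = (38.33 − 28.1)/[(28.1+38.33)/2] ≈ 0.3080.
E_xy = 0.0749/0.3080 ≈ 0.243.
E_xy > 0, so almond milk and oat milk are substitutes.

0.243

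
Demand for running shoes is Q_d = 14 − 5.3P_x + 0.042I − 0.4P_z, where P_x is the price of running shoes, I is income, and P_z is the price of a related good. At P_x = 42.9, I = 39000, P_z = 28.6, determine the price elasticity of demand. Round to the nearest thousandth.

Q_d = 14 − 5.3(42.9) + 0.042(39000) − 0.4(28.6) = 14 − 227.37 + 1638 − 11.44 = 1413.19.
∂Q_d/∂P_x = −5.3, so E_p = (−5.3)·(42.9/1413.19) ≈ -0.161.
|E_p| < 1: demand is inelastic.

-0.161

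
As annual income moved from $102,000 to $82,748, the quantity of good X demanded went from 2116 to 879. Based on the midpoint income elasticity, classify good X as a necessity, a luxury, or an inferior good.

%ΔQ = (879 − 2116)/[(2116+879)/2] = -1237/1497.5 ≈ -0.8260.
%ΔM = (82,748 − 102,000)/[(102,000+82,748)/2] = -19252/92374 ≈ -0.2084.
E_I = %ΔQ/%ΔM ≈ 3.963.
E_I > 1: normal good (luxury).

luxury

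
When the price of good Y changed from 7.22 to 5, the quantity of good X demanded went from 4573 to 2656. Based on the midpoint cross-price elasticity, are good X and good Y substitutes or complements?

%ΔQ_x = (2656 − 4573)/[(4573+2656)/2] = -1917/3614.5 ≈ -0.5304.
%ΔP_y = (5 − 7.22)/[(7.22+5)/2] ≈ -0.3633.
E_xy = -0.5304/-0.3633 ≈ 1.460.
E_xy > 0, so the goods are substitutes.

substitutes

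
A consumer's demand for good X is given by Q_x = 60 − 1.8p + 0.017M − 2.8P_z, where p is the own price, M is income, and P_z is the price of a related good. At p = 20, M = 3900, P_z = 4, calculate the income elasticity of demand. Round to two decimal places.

At the given point, Q_x = 60 − 1.8(20) + 0.017(3900) − 2.8(4) = 60 − 36 + 66.3 − 11.2 = 79.1.
∂Q_x/∂M = +0.017, so E_I = 0.017·(3900/79.1) ≈ 0.84.
E_I ∈ (0,1): normal good (necessity).

0.84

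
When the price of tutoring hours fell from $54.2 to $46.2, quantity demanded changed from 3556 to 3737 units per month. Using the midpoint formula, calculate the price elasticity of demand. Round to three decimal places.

-0.311

%Δq = (3737 − 3556)/[(3556 + 3737)/2] = 181/3646.5 ≈ 0.0496.
%Δp = (46.2 − 54.2)/[(54.2 + 46.2)/2] = -8/50.2 ≈ -0.1594.
Arc elasticity E = %Δq/%Δp ≈ 0.0496/-0.1594 ≈ -0.311.
|E| < 1: demand is inelastic over this range.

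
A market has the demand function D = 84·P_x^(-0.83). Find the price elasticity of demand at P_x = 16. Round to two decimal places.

For a Cobb–Douglas (constant-elasticity) form D = A·P_x^α·…, the elasticity with respect to P_x equals the exponent α at every point.
Here the exponent on P_x is -0.83, so the price elasticity of demand is -0.83.

-0.83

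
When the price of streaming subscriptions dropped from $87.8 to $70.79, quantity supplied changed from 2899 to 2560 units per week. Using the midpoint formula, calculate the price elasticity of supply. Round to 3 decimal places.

%ΔQ = (2560 − 2899)/[(2899 + 2560)/2] = -339/2729.5 ≈ -0.1242.
%ΔP = (70.79 − 87.8)/[(87.8 + 70.79)/2] = -17.01/79.295 ≈ -0.2145.
Arc elasticity E = %ΔQ/%ΔP ≈ -0.1242/-0.2145 ≈ 0.579.
|E| < 1: supply is inelastic over this range.

0.579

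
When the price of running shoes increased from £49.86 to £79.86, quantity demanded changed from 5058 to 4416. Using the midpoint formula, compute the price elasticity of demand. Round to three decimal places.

%ΔQ = (4416 − 5058)/[(5058 + 4416)/2] = -642/4737 ≈ -0.1355.
%Δp = (79.86 − 49.86)/[(49.86 + 79.86)/2] = 30/64.86 ≈ 0.4625.
Arc elasticity E = %ΔQ/%Δp ≈ -0.1355/0.4625 ≈ -0.293.
|E| < 1: demand is inelastic over this range.

-0.293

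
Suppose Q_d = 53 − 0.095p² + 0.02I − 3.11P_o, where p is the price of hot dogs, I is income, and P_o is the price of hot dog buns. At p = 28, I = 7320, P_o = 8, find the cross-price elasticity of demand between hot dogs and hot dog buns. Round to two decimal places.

First evaluate Q_d: 53 − 0.095(28)² + 0.02(7320) − 3.11(8) = 53 − 74.48 + 146.4 − 24.88 = 100.04.
∂Q_d/∂P_o = −3.11, so E_xy = -3.11·(8/100.04) ≈ -0.25.
E_xy < 0: the goods are complements.

-0.25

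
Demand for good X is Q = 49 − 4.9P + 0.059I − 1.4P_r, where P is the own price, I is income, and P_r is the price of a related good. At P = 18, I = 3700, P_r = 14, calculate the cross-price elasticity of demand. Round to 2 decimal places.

First evaluate Q: 49 − 4.9(18) + 0.059(3700) − 1.4(14) = 49 − 88.2 + 218.3 − 19.6 = 159.5.
∂Q/∂P_r = −1.4, so E_xy = -1.4·(14/159.5) ≈ -0.12.
E_xy < 0: the goods are complements.

-0.12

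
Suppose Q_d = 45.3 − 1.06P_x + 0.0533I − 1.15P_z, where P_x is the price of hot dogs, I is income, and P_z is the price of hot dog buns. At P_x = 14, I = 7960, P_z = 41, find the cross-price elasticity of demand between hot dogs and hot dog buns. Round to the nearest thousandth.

Q_d = 45.3 − 1.06(14) + 0.0533(7960) − 1.15(41) = 45.3 − 14.84 + 424.268 − 47.15 = 407.578.
∂Q_d/∂P_z = −1.15, so E_xy = -1.15·(41/407.578) ≈ -0.116.
E_xy < 0: the goods are complements.

-0.116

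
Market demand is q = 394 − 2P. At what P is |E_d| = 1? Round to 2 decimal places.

For linear demand q = a − bP, E = −bP/(a − bP). |E| = 1 ⇒ bP = a − bP ⇒ P = a/(2b).
P = 394/(2·2) = 98.50.

98.50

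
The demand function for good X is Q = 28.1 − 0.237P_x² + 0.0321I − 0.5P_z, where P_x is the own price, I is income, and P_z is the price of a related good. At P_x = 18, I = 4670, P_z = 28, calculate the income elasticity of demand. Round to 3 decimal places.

1.719

Evaluating quantity at (P_x, I, P_z) gives Q = 28.1 − 0.237(18)² + 0.0321(4670) − 0.5(28) = 28.1 − 76.788 + 149.907 − 14 = 87.219.
∂Q/∂I = +0.0321, so E_I = 0.0321·(4670/87.219) ≈ 1.719.
E_I > 1: normal good (luxury).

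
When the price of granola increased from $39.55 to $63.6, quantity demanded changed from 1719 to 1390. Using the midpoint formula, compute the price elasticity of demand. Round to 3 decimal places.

%ΔQ = (1390 − 1719)/[(1719 + 1390)/2] = -329/1554.5 ≈ -0.2116.
%ΔP = (63.6 − 39.55)/[(39.55 + 63.6)/2] = 24.05/51.575 ≈ 0.4663.
Arc elasticity E = %ΔQ/%ΔP ≈ -0.2116/0.4663 ≈ -0.454.
|E| < 1: demand is inelastic over this range.

-0.454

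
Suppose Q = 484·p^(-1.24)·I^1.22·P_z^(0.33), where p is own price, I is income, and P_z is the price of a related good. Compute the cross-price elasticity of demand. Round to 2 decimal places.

0.33

For a Cobb–Douglas (constant-elasticity) form Q = A·P_z^α·…, the elasticity with respect to P_z equals the exponent α at every point.
Here the exponent on P_z is 0.33, so the cross-price elasticity of demand is 0.33.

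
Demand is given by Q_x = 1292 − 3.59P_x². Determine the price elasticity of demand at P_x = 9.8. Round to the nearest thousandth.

-0.728

At P_x = 9.8, Q_x = 947.2164.
dQ_x/dP_x = −2·3.59·P_x = −70.364.
Point elasticity E = (dQ_x/dP_x)·(P_x/Q_x) = -70.364 × 9.8/947.2164 ≈ -0.728.
|E| < 1, so demand is inelastic at this price.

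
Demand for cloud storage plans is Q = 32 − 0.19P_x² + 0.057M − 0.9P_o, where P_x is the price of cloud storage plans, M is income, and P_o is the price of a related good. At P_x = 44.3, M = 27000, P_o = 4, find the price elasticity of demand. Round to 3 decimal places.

First evaluate Q: 32 − 0.19(44.3)² + 0.057(27000) − 0.9(4) = 32 − 372.8731 + 1539 − 3.6 = 1194.5269.
∂Q/∂P_x = −2·0.19·P_x = -16.834, so E_p = -16.834·(44.3/1194.5269) ≈ -0.624.
|E_p| < 1: demand is inelastic.

-0.624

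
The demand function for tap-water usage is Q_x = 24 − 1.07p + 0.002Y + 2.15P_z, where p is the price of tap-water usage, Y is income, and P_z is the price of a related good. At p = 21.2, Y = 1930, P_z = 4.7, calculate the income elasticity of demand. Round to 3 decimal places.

0.253

Evaluating quantity at (p, Y, P_z) gives Q_x = 24 − 1.07(21.2) + 0.002(1930) + 2.15(4.7) = 24 − 22.684 + 3.86 + 10.105 = 15.281.
∂Q_x/∂Y = +0.002, so E_I = 0.002·(1930/15.281) ≈ 0.253.
E_I ∈ (0,1): normal good (necessity).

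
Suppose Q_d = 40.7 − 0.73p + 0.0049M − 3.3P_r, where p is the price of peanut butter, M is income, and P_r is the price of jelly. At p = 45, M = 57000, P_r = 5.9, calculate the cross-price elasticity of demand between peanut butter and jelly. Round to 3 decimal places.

Evaluating quantity at (p, M, P_r) gives Q_d = 40.7 − 0.73(45) + 0.0049(57000) − 3.3(5.9) = 40.7 − 32.85 + 279.3 − 19.47 = 267.68.
∂Q_d/∂P_r = −3.3, so E_xy = -3.3·(5.9/267.68) ≈ -0.073.
E_xy < 0: the goods are complements.

-0.073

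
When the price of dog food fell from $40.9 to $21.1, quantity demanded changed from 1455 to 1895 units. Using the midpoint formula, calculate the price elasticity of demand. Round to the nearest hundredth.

%ΔQ = (1895 − 1455)/[(1455 + 1895)/2] = 440/1675 ≈ 0.2627.
%ΔP = (21.1 − 40.9)/[(40.9 + 21.1)/2] = -19.8/31 ≈ -0.6387.
Arc elasticity E = %ΔQ/%ΔP ≈ 0.2627/-0.6387 ≈ -0.41.
|E| < 1: demand is inelastic over this range.

-0.41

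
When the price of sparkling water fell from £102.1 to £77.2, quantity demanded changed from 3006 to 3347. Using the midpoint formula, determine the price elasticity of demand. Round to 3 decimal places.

%ΔQ = (3347 − 3006)/[(3006 + 3347)/2] = 341/3176.5 ≈ 0.1074.
%Δp = (77.2 − 102.1)/[(102.1 + 77.2)/2] = -24.9/89.65 ≈ -0.2777.
Arc elasticity E = %ΔQ/%Δp ≈ 0.1074/-0.2777 ≈ -0.387.
|E| < 1: demand is inelastic over this range.

-0.387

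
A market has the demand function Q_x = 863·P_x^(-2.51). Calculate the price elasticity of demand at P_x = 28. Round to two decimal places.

-2.51

For a Cobb–Douglas (constant-elasticity) form Q_x = A·P_x^α·…, the elasticity with respect to P_x equals the exponent α at every point.
Here the exponent on P_x is -2.51, so the price elasticity of demand is -2.51.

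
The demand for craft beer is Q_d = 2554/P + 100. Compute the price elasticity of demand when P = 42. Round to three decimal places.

-0.378

At P = 42, Q_d = 160.8095.
dQ_d/dP = −2554/P² = −1.4478.
Point elasticity E = (dQ_d/dP)·(P/Q_d) = -1.4478 × 42/160.8095 ≈ -0.378.
|E| < 1, so demand is inelastic at this price.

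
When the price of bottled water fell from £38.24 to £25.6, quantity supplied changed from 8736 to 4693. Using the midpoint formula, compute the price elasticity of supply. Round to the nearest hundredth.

%Δq = (4693 − 8736)/[(8736 + 4693)/2] = -4043/6714.5 ≈ -0.6021.
%Δp = (25.6 − 38.24)/[(38.24 + 25.6)/2] = -12.64/31.92 ≈ -0.3960.
Arc elasticity E = %Δq/%Δp ≈ -0.6021/-0.3960 ≈ 1.52.
|E| > 1: supply is elastic over this range.

1.52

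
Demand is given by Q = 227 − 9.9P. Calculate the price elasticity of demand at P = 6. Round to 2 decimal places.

At P = 6, Q = 167.6.
dQ/dP = −9.9.
Point elasticity E = (dQ/dP)·(P/Q) = -9.9 × 6/167.6 ≈ -0.35.
|E| < 1, so demand is inelastic at this price.

-0.35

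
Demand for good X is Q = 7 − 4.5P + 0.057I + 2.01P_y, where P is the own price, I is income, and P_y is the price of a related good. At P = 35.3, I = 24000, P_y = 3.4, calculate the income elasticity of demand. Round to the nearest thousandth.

1.119

Evaluating quantity at (P, I, P_y) gives Q = 7 − 4.5(35.3) + 0.057(24000) + 2.01(3.4) = 7 − 158.85 + 1368 + 6.834 = 1222.984.
∂Q/∂I = +0.057, so E_I = 0.057·(24000/1222.984) ≈ 1.119.
E_I > 1: normal good (luxury).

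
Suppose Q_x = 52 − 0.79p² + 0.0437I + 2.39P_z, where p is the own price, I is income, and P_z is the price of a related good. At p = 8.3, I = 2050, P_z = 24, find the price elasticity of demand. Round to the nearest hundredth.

Q_x = 52 − 0.79(8.3)² + 0.0437(2050) + 2.39(24) = 52 − 54.4231 + 89.585 + 57.36 = 144.5219.
∂Q_x/∂p = −2·0.79·p = -13.114, so E_p = -13.114·(8.3/144.5219) ≈ -0.75.
|E_p| < 1: demand is inelastic.

-0.75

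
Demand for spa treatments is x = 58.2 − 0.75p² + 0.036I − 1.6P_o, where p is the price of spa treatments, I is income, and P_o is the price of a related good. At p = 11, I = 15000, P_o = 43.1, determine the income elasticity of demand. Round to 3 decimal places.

1.231

x = 58.2 − 0.75(11)² + 0.036(15000) − 1.6(43.1) = 58.2 − 90.75 + 540 − 68.96 = 438.49.
∂x/∂I = +0.036, so E_I = 0.036·(15000/438.49) ≈ 1.231.
E_I > 1: normal good (luxury).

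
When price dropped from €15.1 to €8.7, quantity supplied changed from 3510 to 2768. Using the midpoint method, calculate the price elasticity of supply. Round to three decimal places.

%ΔQ = (2768 − 3510)/[(3510 + 2768)/2] = -742/3139 ≈ -0.2364.
%ΔP = (8.7 − 15.1)/[(15.1 + 8.7)/2] = -6.4/11.9 ≈ -0.5378.
Arc elasticity E = %ΔQ/%ΔP ≈ -0.2364/-0.5378 ≈ 0.440.
|E| < 1: supply is inelastic over this range.

0.440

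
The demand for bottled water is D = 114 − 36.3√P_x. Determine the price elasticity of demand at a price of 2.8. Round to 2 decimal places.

At P_x = 2.8, D = 53.2585.
dD/dP_x = −36.3/(2√P_x) = −36.3/(2·1.6733).
Point elasticity E = (dD/dP_x)·(P_x/D) = -10.8467 × 2.8/53.2585 ≈ -0.57.
|E| < 1, so demand is inelastic at this price.

-0.57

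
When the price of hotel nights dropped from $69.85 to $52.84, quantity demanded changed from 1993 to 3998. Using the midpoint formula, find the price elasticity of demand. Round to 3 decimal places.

-2.414

%Δq = (3998 − 1993)/[(1993 + 3998)/2] = 2005/2995.5 ≈ 0.6693.
%ΔP = (52.84 − 69.85)/[(69.85 + 52.84)/2] = -17.01/61.345 ≈ -0.2773.
Arc elasticity E = %Δq/%ΔP ≈ 0.6693/-0.2773 ≈ -2.414.
|E| > 1: demand is elastic over this range.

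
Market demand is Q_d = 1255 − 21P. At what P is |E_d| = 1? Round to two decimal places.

29.88

For linear demand Q_d = a − bP, E = −bP/(a − bP). |E| = 1 ⇒ bP = a − bP ⇒ P = a/(2b).
P = 1255/(2·21) ≈ 29.88.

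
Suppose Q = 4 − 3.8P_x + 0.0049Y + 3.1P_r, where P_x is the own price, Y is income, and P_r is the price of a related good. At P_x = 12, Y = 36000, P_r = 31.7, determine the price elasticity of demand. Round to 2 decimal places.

-0.20

At the given point, Q = 4 − 3.8(12) + 0.0049(36000) + 3.1(31.7) = 4 − 45.6 + 176.4 + 98.27 = 233.07.
∂Q/∂P_x = −3.8, so E_p = (−3.8)·(12/233.07) ≈ -0.20.
|E_p| < 1: demand is inelastic.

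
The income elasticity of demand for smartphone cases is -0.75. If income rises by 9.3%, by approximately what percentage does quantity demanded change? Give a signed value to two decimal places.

%ΔQ ≈ E × %ΔI = (-0.75) × (9.3%) ≈ -6.98%.

-6.98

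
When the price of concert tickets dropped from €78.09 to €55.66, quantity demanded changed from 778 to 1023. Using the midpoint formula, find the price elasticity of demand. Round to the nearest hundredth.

-0.81

%ΔQ = (1023 − 778)/[(778 + 1023)/2] = 245/900.5 ≈ 0.2721.
%Δp = (55.66 − 78.09)/[(78.09 + 55.66)/2] = -22.43/66.875 ≈ -0.3354.
Arc elasticity E = %ΔQ/%Δp ≈ 0.2721/-0.3354 ≈ -0.81.
|E| < 1: demand is inelastic over this range.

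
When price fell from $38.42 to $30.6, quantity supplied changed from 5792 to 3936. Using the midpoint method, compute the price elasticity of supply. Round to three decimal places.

%Δq = (3936 − 5792)/[(5792 + 3936)/2] = -1856/4864 ≈ -0.3816.
%ΔP = (30.6 − 38.42)/[(38.42 + 30.6)/2] = -7.82/34.51 ≈ -0.2266.
Arc elasticity E = %Δq/%ΔP ≈ -0.3816/-0.2266 ≈ 1.684.
|E| > 1: supply is elastic over this range.

1.684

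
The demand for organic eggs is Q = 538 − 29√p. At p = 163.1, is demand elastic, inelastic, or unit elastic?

At p = 163.1, Q = 167.6392.
dQ/dp = −29/(2√p) = −29/(2·12.7711).
Point elasticity E = (dQ/dp)·(p/Q) = -1.1354 × 163.1/167.6392 ≈ -1.105.
|E| ≈ 1.105 > 1, so demand is elastic.

elastic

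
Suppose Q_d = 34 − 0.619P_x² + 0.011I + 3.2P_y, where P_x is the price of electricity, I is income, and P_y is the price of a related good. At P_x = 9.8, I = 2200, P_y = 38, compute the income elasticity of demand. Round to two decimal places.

First evaluate Q_d: 34 − 0.619(9.8)² + 0.011(2200) + 3.2(38) = 34 − 59.4488 + 24.2 + 121.6 = 120.3512.
∂Q_d/∂I = +0.011, so E_I = 0.011·(2200/120.3512) ≈ 0.20.
E_I ∈ (0,1): normal good (necessity).

0.20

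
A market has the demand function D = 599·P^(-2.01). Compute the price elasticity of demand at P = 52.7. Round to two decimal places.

For a Cobb–Douglas (constant-elasticity) form D = A·P^α·…, the elasticity with respect to P equals the exponent α at every point.
Here the exponent on P is -2.01, so the price elasticity of demand is -2.01.

-2.01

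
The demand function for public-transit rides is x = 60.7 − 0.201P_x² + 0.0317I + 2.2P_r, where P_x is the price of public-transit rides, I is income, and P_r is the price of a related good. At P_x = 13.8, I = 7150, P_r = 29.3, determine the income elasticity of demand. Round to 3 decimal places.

At the given point, x = 60.7 − 0.201(13.8)² + 0.0317(7150) + 2.2(29.3) = 60.7 − 38.2784 + 226.655 + 64.46 = 313.5366.
∂x/∂I = +0.0317, so E_I = 0.0317·(7150/313.5366) ≈ 0.723.
E_I ∈ (0,1): normal good (necessity).

0.723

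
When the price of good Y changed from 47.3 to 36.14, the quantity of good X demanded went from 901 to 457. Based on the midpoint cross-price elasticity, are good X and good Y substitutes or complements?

substitutes

%ΔQ_x = (457 − 901)/[(901+457)/2] = -444/679 ≈ -0.6539.
%ΔP_y = (36.14 − 47.3)/[(47.3+36.14)/2] ≈ -0.2675.
E_xy = -0.6539/-0.2675 ≈ 2.445.
E_xy > 0, so the goods are substitutes.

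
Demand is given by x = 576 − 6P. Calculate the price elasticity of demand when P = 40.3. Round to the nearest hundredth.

At P = 40.3, x = 334.2.
dx/dP = −6.
Point elasticity E = (dx/dP)·(P/x) = -6 × 40.3/334.2 ≈ -0.72.
|E| < 1, so demand is inelastic at this price.

-0.72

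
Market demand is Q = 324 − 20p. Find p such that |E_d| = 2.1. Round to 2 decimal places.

Set −bp/(a − bp) = −2.1 ⇒ bp = 2.1(a − bp) ⇒ bp(1+2.1) = 2.1·a.
p = 2.1·324/(20·3.1) ≈ 10.97.

10.97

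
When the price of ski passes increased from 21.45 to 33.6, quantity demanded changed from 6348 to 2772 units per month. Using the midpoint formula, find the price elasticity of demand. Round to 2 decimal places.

%ΔQ = (2772 − 6348)/[(6348 + 2772)/2] = -3576/4560 ≈ -0.7842.
%ΔP = (33.6 − 21.45)/[(21.45 + 33.6)/2] = 12.15/27.525 ≈ 0.4414.
Arc elasticity E = %ΔQ/%ΔP ≈ -0.7842/0.4414 ≈ -1.78.
|E| > 1: demand is elastic over this range.

-1.78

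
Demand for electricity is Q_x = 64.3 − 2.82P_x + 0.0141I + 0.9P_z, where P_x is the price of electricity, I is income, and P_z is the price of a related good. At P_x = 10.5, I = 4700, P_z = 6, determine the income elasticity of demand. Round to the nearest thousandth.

0.623

Evaluating quantity at (P_x, I, P_z) gives Q_x = 64.3 − 2.82(10.5) + 0.0141(4700) + 0.9(6) = 64.3 − 29.61 + 66.27 + 5.4 = 106.36.
∂Q_x/∂I = +0.0141, so E_I = 0.0141·(4700/106.36) ≈ 0.623.
E_I ∈ (0,1): normal good (necessity).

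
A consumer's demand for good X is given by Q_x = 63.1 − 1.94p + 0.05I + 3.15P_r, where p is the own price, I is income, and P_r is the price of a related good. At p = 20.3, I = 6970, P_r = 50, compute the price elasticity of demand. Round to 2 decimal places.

-0.07

At the given point, Q_x = 63.1 − 1.94(20.3) + 0.05(6970) + 3.15(50) = 63.1 − 39.382 + 348.5 + 157.5 = 529.718.
∂Q_x/∂p = −1.94, so E_p = (−1.94)·(20.3/529.718) ≈ -0.07.
|E_p| < 1: demand is inelastic.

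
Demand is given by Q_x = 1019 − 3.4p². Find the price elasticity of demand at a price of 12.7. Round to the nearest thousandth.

-2.331

At p = 12.7, Q_x = 470.614.
dQ_x/dp = −2·3.4·p = −86.36.
Point elasticity E = (dQ_x/dp)·(p/Q_x) = -86.36 × 12.7/470.614 ≈ -2.331.
|E| > 1, so demand is elastic at this price.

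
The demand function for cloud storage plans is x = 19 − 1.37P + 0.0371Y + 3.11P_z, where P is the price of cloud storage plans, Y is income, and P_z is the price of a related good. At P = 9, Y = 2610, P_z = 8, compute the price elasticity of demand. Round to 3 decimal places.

-0.096

Substituting, x = 19 − 1.37(9) + 0.0371(2610) + 3.11(8) = 19 − 12.33 + 96.831 + 24.88 = 128.381.
∂x/∂P = −1.37, so E_p = (−1.37)·(9/128.381) ≈ -0.096.
|E_p| < 1: demand is inelastic.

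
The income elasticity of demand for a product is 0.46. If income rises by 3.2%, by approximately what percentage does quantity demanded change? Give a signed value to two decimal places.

1.47

%ΔQ ≈ E × %ΔI = (0.46) × (3.2%) ≈ 1.47%.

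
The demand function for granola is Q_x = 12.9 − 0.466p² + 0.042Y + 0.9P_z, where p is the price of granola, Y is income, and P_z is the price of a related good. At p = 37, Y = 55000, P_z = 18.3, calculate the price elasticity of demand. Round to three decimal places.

-0.750

Substituting, Q_x = 12.9 − 0.466(37)² + 0.042(55000) + 0.9(18.3) = 12.9 − 637.954 + 2310 + 16.47 = 1701.416.
∂Q_x/∂p = −2·0.466·p = -34.484, so E_p = -34.484·(37/1701.416) ≈ -0.750.
|E_p| < 1: demand is inelastic.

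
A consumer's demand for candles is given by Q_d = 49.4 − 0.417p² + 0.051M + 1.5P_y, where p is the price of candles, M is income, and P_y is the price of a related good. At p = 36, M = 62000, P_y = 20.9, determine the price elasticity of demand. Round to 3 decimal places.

First evaluate Q_d: 49.4 − 0.417(36)² + 0.051(62000) + 1.5(20.9) = 49.4 − 540.432 + 3162 + 31.35 = 2702.318.
∂Q_d/∂p = −2·0.417·p = -30.024, so E_p = -30.024·(36/2702.318) ≈ -0.400.
|E_p| < 1: demand is inelastic.

-0.400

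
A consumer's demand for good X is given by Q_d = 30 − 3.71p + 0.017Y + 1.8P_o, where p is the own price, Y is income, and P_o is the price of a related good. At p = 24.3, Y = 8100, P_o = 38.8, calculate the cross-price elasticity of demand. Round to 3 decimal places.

First evaluate Q_d: 30 − 3.71(24.3) + 0.017(8100) + 1.8(38.8) = 30 − 90.153 + 137.7 + 69.84 = 147.387.
∂Q_d/∂P_o = +1.8, so E_xy = 1.8·(38.8/147.387) ≈ 0.474.
E_xy > 0: the goods are substitutes.

0.474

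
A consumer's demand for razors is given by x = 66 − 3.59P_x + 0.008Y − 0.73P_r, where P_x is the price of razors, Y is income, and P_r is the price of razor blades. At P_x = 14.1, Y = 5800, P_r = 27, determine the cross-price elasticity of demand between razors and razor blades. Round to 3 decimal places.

-0.468

First evaluate x: 66 − 3.59(14.1) + 0.008(5800) − 0.73(27) = 66 − 50.619 + 46.4 − 19.71 = 42.071.
∂x/∂P_r = −0.73, so E_xy = -0.73·(27/42.071) ≈ -0.468.
E_xy < 0: the goods are complements.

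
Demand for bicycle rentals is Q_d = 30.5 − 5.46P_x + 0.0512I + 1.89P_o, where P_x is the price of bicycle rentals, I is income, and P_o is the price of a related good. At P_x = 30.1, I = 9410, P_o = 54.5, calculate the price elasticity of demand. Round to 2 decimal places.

-0.36

Substituting, Q_d = 30.5 − 5.46(30.1) + 0.0512(9410) + 1.89(54.5) = 30.5 − 164.346 + 481.792 + 103.005 = 450.951.
∂Q_d/∂P_x = −5.46, so E_p = (−5.46)·(30.1/450.951) ≈ -0.36.
|E_p| < 1: demand is inelastic.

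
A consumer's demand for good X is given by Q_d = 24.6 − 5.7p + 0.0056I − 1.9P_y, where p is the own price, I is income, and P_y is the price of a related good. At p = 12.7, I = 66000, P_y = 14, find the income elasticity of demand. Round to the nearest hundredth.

Substituting, Q_d = 24.6 − 5.7(12.7) + 0.0056(66000) − 1.9(14) = 24.6 − 72.39 + 369.6 − 26.6 = 295.21.
∂Q_d/∂I = +0.0056, so E_I = 0.0056·(66000/295.21) ≈ 1.25.
E_I > 1: normal good (luxury).

1.25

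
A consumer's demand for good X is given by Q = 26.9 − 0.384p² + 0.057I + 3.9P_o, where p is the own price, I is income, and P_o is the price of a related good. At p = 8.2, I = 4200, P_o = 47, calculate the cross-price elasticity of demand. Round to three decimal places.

First evaluate Q: 26.9 − 0.384(8.2)² + 0.057(4200) + 3.9(47) = 26.9 − 25.8202 + 239.4 + 183.3 = 423.7798.
∂Q/∂P_o = +3.9, so E_xy = 3.9·(47/423.7798) ≈ 0.433.
E_xy > 0: the goods are substitutes.

0.433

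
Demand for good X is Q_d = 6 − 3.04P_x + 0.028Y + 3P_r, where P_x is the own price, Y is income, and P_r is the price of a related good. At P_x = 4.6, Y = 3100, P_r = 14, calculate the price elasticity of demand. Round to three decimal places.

-0.116

Evaluating quantity at (P_x, Y, P_r) gives Q_d = 6 − 3.04(4.6) + 0.028(3100) + 3(14) = 6 − 13.984 + 86.8 + 42 = 120.816.
∂Q_d/∂P_x = −3.04, so E_p = (−3.04)·(4.6/120.816) ≈ -0.116.
|E_p| < 1: demand is inelastic.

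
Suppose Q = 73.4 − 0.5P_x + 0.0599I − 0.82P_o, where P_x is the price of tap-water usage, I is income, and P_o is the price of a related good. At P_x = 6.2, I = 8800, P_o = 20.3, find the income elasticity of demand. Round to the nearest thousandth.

First evaluate Q: 73.4 − 0.5(6.2) + 0.0599(8800) − 0.82(20.3) = 73.4 − 3.1 + 527.12 − 16.646 = 580.774.
∂Q/∂I = +0.0599, so E_I = 0.0599·(8800/580.774) ≈ 0.908.
E_I ∈ (0,1): normal good (necessity).

0.908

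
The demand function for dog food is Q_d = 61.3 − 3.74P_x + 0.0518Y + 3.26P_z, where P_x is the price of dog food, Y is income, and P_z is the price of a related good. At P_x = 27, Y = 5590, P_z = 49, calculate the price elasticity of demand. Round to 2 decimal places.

-0.25

Evaluating quantity at (P_x, Y, P_z) gives Q_d = 61.3 − 3.74(27) + 0.0518(5590) + 3.26(49) = 61.3 − 100.98 + 289.562 + 159.74 = 409.622.
∂Q_d/∂P_x = −3.74, so E_p = (−3.74)·(27/409.622) ≈ -0.25.
|E_p| < 1: demand is inelastic.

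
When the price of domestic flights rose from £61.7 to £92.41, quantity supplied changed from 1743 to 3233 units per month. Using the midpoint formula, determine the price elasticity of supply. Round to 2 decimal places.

1.50

%Δq = (3233 − 1743)/[(1743 + 3233)/2] = 1490/2488 ≈ 0.5989.
%ΔP = (92.41 − 61.7)/[(61.7 + 92.41)/2] = 30.71/77.055 ≈ 0.3985.
Arc elasticity E = %Δq/%ΔP ≈ 0.5989/0.3985 ≈ 1.50.
|E| > 1: supply is elastic over this range.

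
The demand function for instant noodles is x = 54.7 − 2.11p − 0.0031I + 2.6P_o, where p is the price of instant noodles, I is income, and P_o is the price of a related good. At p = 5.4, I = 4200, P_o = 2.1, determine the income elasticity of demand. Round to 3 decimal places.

At the given point, x = 54.7 − 2.11(5.4) − 0.0031(4200) + 2.6(2.1) = 54.7 − 11.394 − 13.02 + 5.46 = 35.746.
∂x/∂I = −0.0031, so E_I = -0.0031·(4200/35.746) ≈ -0.364.
E_I < 0: inferior good.

-0.364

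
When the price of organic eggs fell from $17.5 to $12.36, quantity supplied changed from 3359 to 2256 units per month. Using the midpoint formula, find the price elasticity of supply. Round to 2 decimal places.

%Δq = (2256 − 3359)/[(3359 + 2256)/2] = -1103/2807.5 ≈ -0.3929.
%ΔP = (12.36 − 17.5)/[(17.5 + 12.36)/2] = -5.14/14.93 ≈ -0.3443.
Arc elasticity E = %Δq/%ΔP ≈ -0.3929/-0.3443 ≈ 1.14.
|E| > 1: supply is elastic over this range.

1.14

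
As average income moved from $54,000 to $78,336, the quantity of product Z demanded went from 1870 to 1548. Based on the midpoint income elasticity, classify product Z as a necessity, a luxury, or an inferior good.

%ΔQ = (1548 − 1870)/[(1870+1548)/2] = -322/1709 ≈ -0.1884.
%ΔY = (78,336 − 54,000)/[(54,000+78,336)/2] = 24336/66168 ≈ 0.3678.
E_I = %ΔQ/%ΔY ≈ -0.512.
E_I < 0: inferior good.

inferior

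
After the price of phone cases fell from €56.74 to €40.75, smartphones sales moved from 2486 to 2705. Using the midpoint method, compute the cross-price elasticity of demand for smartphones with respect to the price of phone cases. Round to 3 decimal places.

%ΔQ_x = (2705 − 2486)/[(2486+2705)/2] = 219/2595.5 ≈ 0.0844.
%ΔP_y = (40.75 − 56.74)/[(56.74+40.75)/2] ≈ -0.3280.
E_xy = 0.0844/-0.3280 ≈ -0.257.
E_xy < 0, so smartphones and phone cases are complements.

-0.257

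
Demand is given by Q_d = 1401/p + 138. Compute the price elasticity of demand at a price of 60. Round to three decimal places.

At p = 60, Q_d = 161.35.
dQ_d/dp = −1401/p² = −0.3892.
Point elasticity E = (dQ_d/dp)·(p/Q_d) = -0.3892 × 60/161.35 ≈ -0.145.
|E| < 1, so demand is inelastic at this price.

-0.145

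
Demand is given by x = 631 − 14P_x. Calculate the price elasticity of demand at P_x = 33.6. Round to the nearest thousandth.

-2.929

At P_x = 33.6, x = 160.6.
dx/dP_x = −14.
Point elasticity E = (dx/dP_x)·(P_x/x) = -14 × 33.6/160.6 ≈ -2.929.
|E| > 1, so demand is elastic at this price.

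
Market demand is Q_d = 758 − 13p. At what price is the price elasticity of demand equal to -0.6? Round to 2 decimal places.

21.87

Set −bp/(a − bp) = −0.6 ⇒ bp = 0.6(a − bp) ⇒ bp(1+0.6) = 0.6·a.
p = 0.6·758/(13·1.6) ≈ 21.87.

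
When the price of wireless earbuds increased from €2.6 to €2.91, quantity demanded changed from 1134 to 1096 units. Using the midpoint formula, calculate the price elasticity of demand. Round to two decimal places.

-0.30

%ΔQ = (1096 − 1134)/[(1134 + 1096)/2] = -38/1115 ≈ -0.0341.
%Δp = (2.91 − 2.6)/[(2.6 + 2.91)/2] = 0.31/2.755 ≈ 0.1125.
Arc elasticity E = %ΔQ/%Δp ≈ -0.0341/0.1125 ≈ -0.30.
|E| < 1: demand is inelastic over this range.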